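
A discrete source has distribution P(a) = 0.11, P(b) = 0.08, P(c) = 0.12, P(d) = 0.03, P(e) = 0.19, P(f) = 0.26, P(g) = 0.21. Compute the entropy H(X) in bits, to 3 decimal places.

2.594 bits

H = −Σ pᵢ log₂ pᵢ.
−0.11·log₂(0.11) = 0.3503
−0.08·log₂(0.08) = 0.2915
−0.12·log₂(0.12) = 0.3671
−0.03·log₂(0.03) = 0.1518
−0.19·log₂(0.19) = 0.4552
−0.26·log₂(0.26) = 0.5053
−0.21·log₂(0.21) = 0.4728
Sum ≈ 2.5940 → 2.594 bits.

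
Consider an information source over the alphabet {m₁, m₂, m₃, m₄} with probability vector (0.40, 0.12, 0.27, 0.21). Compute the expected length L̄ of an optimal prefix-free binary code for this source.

1.93 bits/symbol

Repeatedly combine the two least-probable nodes; the expected code length is the sum of the merged weights.
merge 3/25 + 21/100 → 33/100
merge 27/100 + 33/100 → 3/5
merge 2/5 + 3/5 → 1
L = 33/100 + 3/5 + 1 = 193/100 = 1.93 bits/symbol.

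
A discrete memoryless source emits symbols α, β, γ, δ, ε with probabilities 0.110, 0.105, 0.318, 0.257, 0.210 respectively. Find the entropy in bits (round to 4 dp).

2.1939 bits

H = −Σ pᵢ log₂ pᵢ.
−0.110·log₂(0.110) = 0.3503
−0.105·log₂(0.105) = 0.3414
−0.318·log₂(0.318) = 0.5256
−0.257·log₂(0.257) = 0.5038
−0.210·log₂(0.210) = 0.4728
Sum ≈ 2.1939 → 2.1939 bits.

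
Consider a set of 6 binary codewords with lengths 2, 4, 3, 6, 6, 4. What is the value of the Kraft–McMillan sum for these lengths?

With common denominator 2^6 = 64: Σ 2^(−ℓᵢ) = 16/64 + 4/64 + 8/64 + 1/64 + 1/64 + 4/64 = 34/64 = 0.53125.

0.53125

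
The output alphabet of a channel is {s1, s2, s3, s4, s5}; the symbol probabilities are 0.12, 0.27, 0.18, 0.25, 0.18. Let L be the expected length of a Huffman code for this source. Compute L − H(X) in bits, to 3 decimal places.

0.032 bits

Entropy H = −Σ p log₂ p ≈ 2.2677 bits.
Huffman merges: 3/25+9/50→3/10; 9/50+1/4→43/100; 27/100+3/10→57/100; 43/100+57/100→1. L = 23/10 ≈ 2.3000.
L − H = 2.3000 − 2.2677 = 0.032 bits.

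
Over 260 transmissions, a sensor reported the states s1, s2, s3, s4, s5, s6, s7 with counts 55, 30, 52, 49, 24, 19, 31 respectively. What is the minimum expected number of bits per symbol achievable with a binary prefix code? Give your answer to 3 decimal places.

2.754 bits/symbol

Probabilities are the counts divided by 260.
Repeatedly combine the two least-probable nodes; the expected code length is the sum of the merged weights.
merge 19/260 + 6/65 → 43/260
merge 3/26 + 31/260 → 61/260
merge 43/260 + 49/260 → 23/65
merge 1/5 + 11/52 → 107/260
merge 61/260 + 23/65 → 153/260
merge 107/260 + 153/260 → 1
L = 43/260 + 61/260 + 23/65 + 107/260 + 153/260 + 1 = 179/65 ≈ 2.754 bits/symbol.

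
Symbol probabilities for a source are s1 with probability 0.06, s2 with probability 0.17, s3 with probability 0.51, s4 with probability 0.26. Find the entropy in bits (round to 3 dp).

H = −Σ pᵢ log₂ pᵢ.
−0.06·log₂(0.06) = 0.2435
−0.17·log₂(0.17) = 0.4346
−0.51·log₂(0.51) = 0.4954
−0.26·log₂(0.26) = 0.5053
Sum ≈ 1.6788 → 1.679 bits.

1.679 bits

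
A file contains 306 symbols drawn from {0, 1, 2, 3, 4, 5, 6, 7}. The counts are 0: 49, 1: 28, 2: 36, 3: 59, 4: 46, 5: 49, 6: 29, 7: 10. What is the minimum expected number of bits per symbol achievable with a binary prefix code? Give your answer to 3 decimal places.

Probabilities are the counts divided by 306.
Repeatedly combine the two least-probable nodes; the expected code length is the sum of the merged weights.
merge 5/153 + 14/153 → 19/153
merge 29/306 + 2/17 → 65/306
merge 19/153 + 23/153 → 14/51
merge 49/306 + 49/306 → 49/153
merge 59/306 + 65/306 → 62/153
merge 14/51 + 49/153 → 91/153
merge 62/153 + 91/153 → 1
L = 19/153 + 65/306 + 14/51 + 49/153 + 62/153 + 91/153 + 1 = 299/102 ≈ 2.931 bits/symbol.

2.931 bits/symbol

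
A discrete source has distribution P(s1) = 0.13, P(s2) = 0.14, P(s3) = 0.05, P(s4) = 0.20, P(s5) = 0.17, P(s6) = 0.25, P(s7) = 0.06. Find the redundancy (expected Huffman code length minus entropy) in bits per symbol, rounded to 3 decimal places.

0.022 bits

Entropy H = −Σ p log₂ p ≈ 2.6384 bits.
Huffman merges: 1/20+3/50→11/100; 11/100+13/100→6/25; 7/50+17/100→31/100; 1/5+6/25→11/25; 1/4+31/100→14/25; 11/25+14/25→1. L = 133/50 ≈ 2.6600.
L − H = 2.6600 − 2.6384 = 0.022 bits.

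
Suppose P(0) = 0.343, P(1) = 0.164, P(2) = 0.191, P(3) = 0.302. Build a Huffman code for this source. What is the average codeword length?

Repeatedly combine the two least-probable nodes; the expected code length is the sum of the merged weights.
merge 41/250 + 191/1000 → 71/200
merge 151/500 + 343/1000 → 129/200
merge 71/200 + 129/200 → 1
L = 71/200 + 129/200 + 1 = 2 bits/symbol.

2 bits/symbol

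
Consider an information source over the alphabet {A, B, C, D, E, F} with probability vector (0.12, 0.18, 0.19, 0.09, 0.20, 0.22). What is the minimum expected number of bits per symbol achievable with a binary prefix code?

2.58 bits/symbol

Repeatedly combine the two least-probable nodes; the expected code length is the sum of the merged weights.
merge 9/100 + 3/25 → 21/100
merge 9/50 + 19/100 → 37/100
merge 1/5 + 21/100 → 41/100
merge 11/50 + 37/100 → 59/100
merge 41/100 + 59/100 → 1
L = 21/100 + 37/100 + 41/100 + 59/100 + 1 = 129/50 = 2.58 bits/symbol.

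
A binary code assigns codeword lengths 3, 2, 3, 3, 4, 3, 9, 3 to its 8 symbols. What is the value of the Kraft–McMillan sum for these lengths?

0.939453125

With common denominator 2^9 = 512: Σ 2^(−ℓᵢ) = 64/512 + 128/512 + 64/512 + 64/512 + 32/512 + 64/512 + 1/512 + 64/512 = 481/512 = 0.939453125.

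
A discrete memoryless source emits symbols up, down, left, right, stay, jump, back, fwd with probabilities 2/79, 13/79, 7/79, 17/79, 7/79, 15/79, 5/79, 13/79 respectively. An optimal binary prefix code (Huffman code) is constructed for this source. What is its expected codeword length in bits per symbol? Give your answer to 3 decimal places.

2.861 bits/symbol

Repeatedly combine the two least-probable nodes; the expected code length is the sum of the merged weights.
merge 2/79 + 5/79 → 7/79
merge 7/79 + 7/79 → 14/79
merge 7/79 + 13/79 → 20/79
merge 13/79 + 14/79 → 27/79
merge 15/79 + 17/79 → 32/79
merge 20/79 + 27/79 → 47/79
merge 32/79 + 47/79 → 1
L = 7/79 + 14/79 + 20/79 + 27/79 + 32/79 + 47/79 + 1 = 226/79 ≈ 2.861 bits/symbol.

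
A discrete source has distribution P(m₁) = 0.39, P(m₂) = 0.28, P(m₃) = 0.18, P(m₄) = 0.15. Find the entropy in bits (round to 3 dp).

H = −Σ pᵢ log₂ pᵢ.
−0.39·log₂(0.39) = 0.5298
−0.28·log₂(0.28) = 0.5142
−0.18·log₂(0.18) = 0.4453
−0.15·log₂(0.15) = 0.4105
Sum ≈ 1.8999 → 1.900 bits.

1.900 bits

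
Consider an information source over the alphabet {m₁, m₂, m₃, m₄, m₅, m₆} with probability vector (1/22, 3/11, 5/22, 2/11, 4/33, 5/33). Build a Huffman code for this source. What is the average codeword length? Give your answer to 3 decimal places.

2.485 bits/symbol

Repeatedly combine the two least-probable nodes; the expected code length is the sum of the merged weights.
merge 1/22 + 4/33 → 1/6
merge 5/33 + 1/6 → 7/22
merge 2/11 + 5/22 → 9/22
merge 3/11 + 7/22 → 13/22
merge 9/22 + 13/22 → 1
L = 1/6 + 7/22 + 9/22 + 13/22 + 1 = 82/33 ≈ 2.485 bits/symbol.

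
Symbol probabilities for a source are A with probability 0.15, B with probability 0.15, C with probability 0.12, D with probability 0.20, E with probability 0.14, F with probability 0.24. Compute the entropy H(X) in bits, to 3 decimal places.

H = −Σ pᵢ log₂ pᵢ.
−0.15·log₂(0.15) = 0.4105
−0.15·log₂(0.15) = 0.4105
−0.12·log₂(0.12) = 0.3671
−0.20·log₂(0.20) = 0.4644
−0.14·log₂(0.14) = 0.3971
−0.24·log₂(0.24) = 0.4941
Sum ≈ 2.5438 → 2.544 bits.

2.544 bits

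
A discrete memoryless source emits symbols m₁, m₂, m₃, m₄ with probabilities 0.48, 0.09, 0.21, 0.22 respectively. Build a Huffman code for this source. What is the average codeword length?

1.82 bits/symbol

Repeatedly combine the two least-probable nodes; the expected code length is the sum of the merged weights.
merge 9/100 + 21/100 → 3/10
merge 11/50 + 3/10 → 13/25
merge 12/25 + 13/25 → 1
L = 3/10 + 13/25 + 1 = 91/50 = 1.82 bits/symbol.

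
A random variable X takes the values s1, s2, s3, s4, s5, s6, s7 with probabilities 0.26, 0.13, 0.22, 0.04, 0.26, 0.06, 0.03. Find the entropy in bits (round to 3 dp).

2.455 bits

H = −Σ pᵢ log₂ pᵢ.
−0.26·log₂(0.26) = 0.5053
−0.13·log₂(0.13) = 0.3826
−0.22·log₂(0.22) = 0.4806
−0.04·log₂(0.04) = 0.1858
−0.26·log₂(0.26) = 0.5053
−0.06·log₂(0.06) = 0.2435
−0.03·log₂(0.03) = 0.1518
Sum ≈ 2.4548 → 2.455 bits.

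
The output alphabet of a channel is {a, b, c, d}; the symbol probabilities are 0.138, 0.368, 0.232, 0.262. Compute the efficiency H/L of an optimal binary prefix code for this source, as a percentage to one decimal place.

96.0%

Entropy H = −Σ p log₂ p ≈ 1.9203 bits.
Huffman merges: 69/500+29/125→37/100; 131/500+46/125→63/100; 37/100+63/100→1. L = 2 ≈ 2.0000.
Efficiency = H/L = 1.9203/2.0000 = 96.0%.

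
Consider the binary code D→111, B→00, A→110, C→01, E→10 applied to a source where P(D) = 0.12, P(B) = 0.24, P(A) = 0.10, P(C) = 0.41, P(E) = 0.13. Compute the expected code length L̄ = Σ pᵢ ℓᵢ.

2.22 bits/symbol

L̄ = Σ pᵢ·ℓᵢ = 0.12·3 + 0.24·2 + 0.10·3 + 0.41·2 + 0.13·2 = 2.22 bits/symbol.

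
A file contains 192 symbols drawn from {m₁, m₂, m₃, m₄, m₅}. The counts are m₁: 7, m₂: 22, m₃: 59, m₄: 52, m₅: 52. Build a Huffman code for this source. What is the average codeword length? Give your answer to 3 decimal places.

2.151 bits/symbol

Probabilities are the counts divided by 192.
Repeatedly combine the two least-probable nodes; the expected code length is the sum of the merged weights.
merge 7/192 + 11/96 → 29/192
merge 29/192 + 13/48 → 27/64
merge 13/48 + 59/192 → 37/64
merge 27/64 + 37/64 → 1
L = 29/192 + 27/64 + 37/64 + 1 = 413/192 ≈ 2.151 bits/symbol.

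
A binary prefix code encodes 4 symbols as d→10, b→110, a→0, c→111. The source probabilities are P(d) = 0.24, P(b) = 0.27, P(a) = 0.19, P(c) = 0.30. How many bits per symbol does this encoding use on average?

L̄ = Σ pᵢ·ℓᵢ = 0.24·2 + 0.27·3 + 0.19·1 + 0.30·3 = 2.38 bits/symbol.

2.38 bits/symbol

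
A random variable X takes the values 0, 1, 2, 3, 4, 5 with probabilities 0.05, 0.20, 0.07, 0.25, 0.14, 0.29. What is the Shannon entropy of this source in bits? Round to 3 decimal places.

H = −Σ pᵢ log₂ pᵢ.
−0.05·log₂(0.05) = 0.2161
−0.20·log₂(0.20) = 0.4644
−0.07·log₂(0.07) = 0.2686
−0.25·log₂(0.25) = 0.5000
−0.14·log₂(0.14) = 0.3971
−0.29·log₂(0.29) = 0.5179
Sum ≈ 2.3641 → 2.364 bits.

2.364 bits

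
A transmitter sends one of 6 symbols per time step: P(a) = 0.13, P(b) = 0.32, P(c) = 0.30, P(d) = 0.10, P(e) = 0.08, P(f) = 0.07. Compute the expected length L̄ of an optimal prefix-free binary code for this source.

Repeatedly combine the two least-probable nodes; the expected code length is the sum of the merged weights.
merge 7/100 + 2/25 → 3/20
merge 1/10 + 13/100 → 23/100
merge 3/20 + 23/100 → 19/50
merge 3/10 + 8/25 → 31/50
merge 19/50 + 31/50 → 1
L = 3/20 + 23/100 + 19/50 + 31/50 + 1 = 119/50 = 2.38 bits/symbol.

2.38 bits/symbol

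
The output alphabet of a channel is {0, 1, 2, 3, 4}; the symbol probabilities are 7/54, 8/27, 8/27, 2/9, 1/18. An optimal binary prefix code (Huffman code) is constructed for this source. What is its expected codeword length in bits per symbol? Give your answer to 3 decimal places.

Repeatedly combine the two least-probable nodes; the expected code length is the sum of the merged weights.
merge 1/18 + 7/54 → 5/27
merge 5/27 + 2/9 → 11/27
merge 8/27 + 8/27 → 16/27
merge 11/27 + 16/27 → 1
L = 5/27 + 11/27 + 16/27 + 1 = 59/27 ≈ 2.185 bits/symbol.

2.185 bits/symbol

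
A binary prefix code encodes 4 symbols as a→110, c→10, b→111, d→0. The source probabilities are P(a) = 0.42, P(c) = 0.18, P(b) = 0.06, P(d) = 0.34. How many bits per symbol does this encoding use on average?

L̄ = Σ pᵢ·ℓᵢ = 0.42·3 + 0.18·2 + 0.06·3 + 0.34·1 = 2.14 bits/symbol.

2.14 bits/symbol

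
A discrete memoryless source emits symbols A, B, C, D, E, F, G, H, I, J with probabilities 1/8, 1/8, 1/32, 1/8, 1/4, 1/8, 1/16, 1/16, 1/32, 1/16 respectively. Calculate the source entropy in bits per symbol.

Each probability is a power of 1/2, so log₂(1/p) is an integer.
H = Σ p·log₂(1/p) = 1/8·3 + 1/8·3 + 1/32·5 + 1/8·3 + 1/4·2 + 1/8·3 + 1/16·4 + 1/16·4 + 1/32·5 + 1/16·4 = 3.0625 bits.

3.0625 bits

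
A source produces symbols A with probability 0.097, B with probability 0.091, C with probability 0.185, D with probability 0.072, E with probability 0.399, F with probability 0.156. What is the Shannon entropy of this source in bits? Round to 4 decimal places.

2.3119 bits

H = −Σ pᵢ log₂ pᵢ.
−0.097·log₂(0.097) = 0.3265
−0.091·log₂(0.091) = 0.3147
−0.185·log₂(0.185) = 0.4504
−0.072·log₂(0.072) = 0.2733
−0.399·log₂(0.399) = 0.5289
−0.156·log₂(0.156) = 0.4181
Sum ≈ 2.3119 → 2.3119 bits.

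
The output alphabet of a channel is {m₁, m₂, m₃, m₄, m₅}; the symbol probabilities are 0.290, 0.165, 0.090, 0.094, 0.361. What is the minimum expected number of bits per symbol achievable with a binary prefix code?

Repeatedly combine the two least-probable nodes; the expected code length is the sum of the merged weights.
merge 9/100 + 47/500 → 23/125
merge 33/200 + 23/125 → 349/1000
merge 29/100 + 349/1000 → 639/1000
merge 361/1000 + 639/1000 → 1
L = 23/125 + 349/1000 + 639/1000 + 1 = 543/250 = 2.172 bits/symbol.

2.172 bits/symbol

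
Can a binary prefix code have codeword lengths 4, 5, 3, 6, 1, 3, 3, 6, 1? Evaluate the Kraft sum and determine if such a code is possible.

With common denominator 2^6 = 64: Σ 2^(−ℓᵢ) = 4/64 + 2/64 + 8/64 + 1/64 + 32/64 + 8/64 + 8/64 + 1/64 + 32/64 = 96/64 = 1.5.
Kraft's inequality requires Σ ≤ 1; here Σ = 1.5 > 1, so no such prefix code exists.

1.5; no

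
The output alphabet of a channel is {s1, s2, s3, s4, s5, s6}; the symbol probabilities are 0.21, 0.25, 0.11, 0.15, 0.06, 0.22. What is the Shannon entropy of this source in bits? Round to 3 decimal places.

H = −Σ pᵢ log₂ pᵢ.
−0.21·log₂(0.21) = 0.4728
−0.25·log₂(0.25) = 0.5000
−0.11·log₂(0.11) = 0.3503
−0.15·log₂(0.15) = 0.4105
−0.06·log₂(0.06) = 0.2435
−0.22·log₂(0.22) = 0.4806
Sum ≈ 2.4578 → 2.458 bits.

2.458 bits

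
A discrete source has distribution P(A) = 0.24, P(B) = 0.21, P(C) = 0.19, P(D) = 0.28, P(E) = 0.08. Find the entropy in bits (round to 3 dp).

H = −Σ pᵢ log₂ pᵢ.
−0.24·log₂(0.24) = 0.4941
−0.21·log₂(0.21) = 0.4728
−0.19·log₂(0.19) = 0.4552
−0.28·log₂(0.28) = 0.5142
−0.08·log₂(0.08) = 0.2915
Sum ≈ 2.2279 → 2.228 bits.

2.228 bits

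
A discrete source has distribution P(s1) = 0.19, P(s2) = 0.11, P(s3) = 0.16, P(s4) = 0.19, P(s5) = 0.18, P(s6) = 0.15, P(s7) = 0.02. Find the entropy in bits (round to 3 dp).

H = −Σ pᵢ log₂ pᵢ.
−0.19·log₂(0.19) = 0.4552
−0.11·log₂(0.11) = 0.3503
−0.16·log₂(0.16) = 0.4230
−0.19·log₂(0.19) = 0.4552
−0.18·log₂(0.18) = 0.4453
−0.15·log₂(0.15) = 0.4105
−0.02·log₂(0.02) = 0.1129
Sum ≈ 2.6525 → 2.652 bits.

2.652 bits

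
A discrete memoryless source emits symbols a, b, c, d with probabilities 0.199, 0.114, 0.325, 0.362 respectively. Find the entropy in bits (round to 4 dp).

H = −Σ pᵢ log₂ pᵢ.
−0.199·log₂(0.199) = 0.4635
−0.114·log₂(0.114) = 0.3571
−0.325·log₂(0.325) = 0.5270
−0.362·log₂(0.362) = 0.5307
Sum ≈ 1.8783 → 1.8783 bits.

1.8783 bits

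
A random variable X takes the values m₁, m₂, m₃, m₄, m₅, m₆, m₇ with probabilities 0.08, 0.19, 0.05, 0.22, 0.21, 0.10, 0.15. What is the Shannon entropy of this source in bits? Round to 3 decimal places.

2.659 bits

H = −Σ pᵢ log₂ pᵢ.
−0.08·log₂(0.08) = 0.2915
−0.19·log₂(0.19) = 0.4552
−0.05·log₂(0.05) = 0.2161
−0.22·log₂(0.22) = 0.4806
−0.21·log₂(0.21) = 0.4728
−0.10·log₂(0.10) = 0.3322
−0.15·log₂(0.15) = 0.4105
Sum ≈ 2.6590 → 2.659 bits.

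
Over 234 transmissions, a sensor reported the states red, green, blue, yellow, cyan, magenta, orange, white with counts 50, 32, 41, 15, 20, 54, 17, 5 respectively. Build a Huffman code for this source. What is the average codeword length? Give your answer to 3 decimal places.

2.799 bits/symbol

Probabilities are the counts divided by 234.
Repeatedly combine the two least-probable nodes; the expected code length is the sum of the merged weights.
merge 5/234 + 5/78 → 10/117
merge 17/234 + 10/117 → 37/234
merge 10/117 + 16/117 → 2/9
merge 37/234 + 41/234 → 1/3
merge 25/117 + 2/9 → 17/39
merge 3/13 + 1/3 → 22/39
merge 17/39 + 22/39 → 1
L = 10/117 + 37/234 + 2/9 + 1/3 + 17/39 + 22/39 + 1 = 655/234 ≈ 2.799 bits/symbol.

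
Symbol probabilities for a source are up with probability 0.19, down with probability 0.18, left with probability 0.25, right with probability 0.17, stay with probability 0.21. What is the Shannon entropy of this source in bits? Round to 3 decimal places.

2.308 bits

H = −Σ pᵢ log₂ pᵢ.
−0.19·log₂(0.19) = 0.4552
−0.18·log₂(0.18) = 0.4453
−0.25·log₂(0.25) = 0.5000
−0.17·log₂(0.17) = 0.4346
−0.21·log₂(0.21) = 0.4728
Sum ≈ 2.3079 → 2.308 bits.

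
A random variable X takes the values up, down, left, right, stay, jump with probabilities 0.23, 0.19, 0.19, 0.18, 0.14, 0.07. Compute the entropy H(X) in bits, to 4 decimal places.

H = −Σ pᵢ log₂ pᵢ.
−0.23·log₂(0.23) = 0.4877
−0.19·log₂(0.19) = 0.4552
−0.19·log₂(0.19) = 0.4552
−0.18·log₂(0.18) = 0.4453
−0.14·log₂(0.14) = 0.3971
−0.07·log₂(0.07) = 0.2686
Sum ≈ 2.5091 → 2.5091 bits.

2.5091 bits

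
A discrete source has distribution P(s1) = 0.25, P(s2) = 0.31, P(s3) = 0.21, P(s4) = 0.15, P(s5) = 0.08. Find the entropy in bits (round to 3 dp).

H = −Σ pᵢ log₂ pᵢ.
−0.25·log₂(0.25) = 0.5000
−0.31·log₂(0.31) = 0.5238
−0.21·log₂(0.21) = 0.4728
−0.15·log₂(0.15) = 0.4105
−0.08·log₂(0.08) = 0.2915
Sum ≈ 2.1987 → 2.199 bits.

2.199 bits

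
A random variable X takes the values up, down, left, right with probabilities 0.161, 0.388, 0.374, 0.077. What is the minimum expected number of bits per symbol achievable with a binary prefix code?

Repeatedly combine the two least-probable nodes; the expected code length is the sum of the merged weights.
merge 77/1000 + 161/1000 → 119/500
merge 119/500 + 187/500 → 153/250
merge 97/250 + 153/250 → 1
L = 119/500 + 153/250 + 1 = 37/20 = 1.85 bits/symbol.

1.85 bits/symbol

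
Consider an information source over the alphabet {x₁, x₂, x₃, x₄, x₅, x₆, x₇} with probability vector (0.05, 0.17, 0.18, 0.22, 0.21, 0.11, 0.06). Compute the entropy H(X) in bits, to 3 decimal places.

2.643 bits

H = −Σ pᵢ log₂ pᵢ.
−0.05·log₂(0.05) = 0.2161
−0.17·log₂(0.17) = 0.4346
−0.18·log₂(0.18) = 0.4453
−0.22·log₂(0.22) = 0.4806
−0.21·log₂(0.21) = 0.4728
−0.11·log₂(0.11) = 0.3503
−0.06·log₂(0.06) = 0.2435
Sum ≈ 2.6432 → 2.643 bits.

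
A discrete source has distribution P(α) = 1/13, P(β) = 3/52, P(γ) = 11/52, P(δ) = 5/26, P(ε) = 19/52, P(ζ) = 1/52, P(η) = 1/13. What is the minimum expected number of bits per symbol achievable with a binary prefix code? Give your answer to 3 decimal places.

2.462 bits/symbol

Repeatedly combine the two least-probable nodes; the expected code length is the sum of the merged weights.
merge 1/52 + 3/52 → 1/13
merge 1/13 + 1/13 → 2/13
merge 1/13 + 2/13 → 3/13
merge 5/26 + 11/52 → 21/52
merge 3/13 + 19/52 → 31/52
merge 21/52 + 31/52 → 1
L = 1/13 + 2/13 + 3/13 + 21/52 + 31/52 + 1 = 32/13 ≈ 2.462 bits/symbol.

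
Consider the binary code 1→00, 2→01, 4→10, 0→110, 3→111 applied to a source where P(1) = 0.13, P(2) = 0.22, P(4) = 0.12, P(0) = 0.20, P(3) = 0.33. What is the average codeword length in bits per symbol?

L̄ = Σ pᵢ·ℓᵢ = 0.13·2 + 0.22·2 + 0.12·2 + 0.20·3 + 0.33·3 = 2.53 bits/symbol.

2.53 bits/symbol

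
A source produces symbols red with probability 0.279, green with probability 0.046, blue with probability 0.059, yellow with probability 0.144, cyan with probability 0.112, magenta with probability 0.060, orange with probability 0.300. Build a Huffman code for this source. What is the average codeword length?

Repeatedly combine the two least-probable nodes; the expected code length is the sum of the merged weights.
merge 23/500 + 59/1000 → 21/200
merge 3/50 + 21/200 → 33/200
merge 14/125 + 18/125 → 32/125
merge 33/200 + 32/125 → 421/1000
merge 279/1000 + 3/10 → 579/1000
merge 421/1000 + 579/1000 → 1
L = 21/200 + 33/200 + 32/125 + 421/1000 + 579/1000 + 1 = 1263/500 = 2.526 bits/symbol.

2.526 bits/symbol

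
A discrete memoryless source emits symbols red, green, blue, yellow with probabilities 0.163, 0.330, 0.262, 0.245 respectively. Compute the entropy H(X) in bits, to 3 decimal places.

H = −Σ pᵢ log₂ pᵢ.
−0.163·log₂(0.163) = 0.4266
−0.330·log₂(0.330) = 0.5278
−0.262·log₂(0.262) = 0.5063
−0.245·log₂(0.245) = 0.4971
Sum ≈ 1.9578 → 1.958 bits.

1.958 bits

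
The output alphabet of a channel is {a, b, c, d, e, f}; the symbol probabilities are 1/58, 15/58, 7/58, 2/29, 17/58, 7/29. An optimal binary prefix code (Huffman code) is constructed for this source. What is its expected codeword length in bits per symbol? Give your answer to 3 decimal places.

2.293 bits/symbol

Repeatedly combine the two least-probable nodes; the expected code length is the sum of the merged weights.
merge 1/58 + 2/29 → 5/58
merge 5/58 + 7/58 → 6/29
merge 6/29 + 7/29 → 13/29
merge 15/58 + 17/58 → 16/29
merge 13/29 + 16/29 → 1
L = 5/58 + 6/29 + 13/29 + 16/29 + 1 = 133/58 ≈ 2.293 bits/symbol.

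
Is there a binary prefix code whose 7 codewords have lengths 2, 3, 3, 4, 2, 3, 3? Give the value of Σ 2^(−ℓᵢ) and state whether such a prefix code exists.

With common denominator 2^4 = 16: Σ 2^(−ℓᵢ) = 4/16 + 2/16 + 2/16 + 1/16 + 4/16 + 2/16 + 2/16 = 17/16 = 1.0625.
Kraft's inequality requires Σ ≤ 1; here Σ = 1.0625 > 1, so no such prefix code exists.

1.0625; no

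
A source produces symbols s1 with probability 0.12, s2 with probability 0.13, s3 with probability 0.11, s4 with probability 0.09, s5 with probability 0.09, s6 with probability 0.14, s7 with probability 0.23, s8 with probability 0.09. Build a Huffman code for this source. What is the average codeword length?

Repeatedly combine the two least-probable nodes; the expected code length is the sum of the merged weights.
merge 9/100 + 9/100 → 9/50
merge 9/100 + 11/100 → 1/5
merge 3/25 + 13/100 → 1/4
merge 7/50 + 9/50 → 8/25
merge 1/5 + 23/100 → 43/100
merge 1/4 + 8/25 → 57/100
merge 43/100 + 57/100 → 1
L = 9/50 + 1/5 + 1/4 + 8/25 + 43/100 + 57/100 + 1 = 59/20 = 2.95 bits/symbol.

2.95 bits/symbol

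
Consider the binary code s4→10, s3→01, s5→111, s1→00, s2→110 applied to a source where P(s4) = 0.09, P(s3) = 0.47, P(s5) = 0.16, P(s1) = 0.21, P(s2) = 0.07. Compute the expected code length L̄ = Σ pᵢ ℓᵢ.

L̄ = Σ pᵢ·ℓᵢ = 0.09·2 + 0.47·2 + 0.16·3 + 0.21·2 + 0.07·3 = 2.23 bits/symbol.

2.23 bits/symbol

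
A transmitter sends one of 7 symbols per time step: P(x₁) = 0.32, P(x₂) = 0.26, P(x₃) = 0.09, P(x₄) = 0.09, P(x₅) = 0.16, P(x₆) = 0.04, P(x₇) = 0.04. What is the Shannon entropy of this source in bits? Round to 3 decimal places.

2.451 bits

H = −Σ pᵢ log₂ pᵢ.
−0.32·log₂(0.32) = 0.5260
−0.26·log₂(0.26) = 0.5053
−0.09·log₂(0.09) = 0.3127
−0.09·log₂(0.09) = 0.3127
−0.16·log₂(0.16) = 0.4230
−0.04·log₂(0.04) = 0.1858
−0.04·log₂(0.04) = 0.1858
Sum ≈ 2.4512 → 2.451 bits.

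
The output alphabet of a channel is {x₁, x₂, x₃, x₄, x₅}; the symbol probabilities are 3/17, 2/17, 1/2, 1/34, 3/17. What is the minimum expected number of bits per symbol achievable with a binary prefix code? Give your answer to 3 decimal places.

Repeatedly combine the two least-probable nodes; the expected code length is the sum of the merged weights.
merge 1/34 + 2/17 → 5/34
merge 5/34 + 3/17 → 11/34
merge 3/17 + 11/34 → 1/2
merge 1/2 + 1/2 → 1
L = 5/34 + 11/34 + 1/2 + 1 = 67/34 ≈ 1.971 bits/symbol.

1.971 bits/symbol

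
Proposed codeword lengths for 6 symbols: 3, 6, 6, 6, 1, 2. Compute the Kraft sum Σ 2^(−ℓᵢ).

With common denominator 2^6 = 64: Σ 2^(−ℓᵢ) = 8/64 + 1/64 + 1/64 + 1/64 + 32/64 + 16/64 = 59/64 = 0.921875.

0.921875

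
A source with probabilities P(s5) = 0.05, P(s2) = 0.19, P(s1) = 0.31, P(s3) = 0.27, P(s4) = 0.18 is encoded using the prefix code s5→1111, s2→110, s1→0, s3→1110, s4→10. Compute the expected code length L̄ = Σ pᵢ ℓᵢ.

2.52 bits/symbol

L̄ = Σ pᵢ·ℓᵢ = 0.05·4 + 0.19·3 + 0.31·1 + 0.27·4 + 0.18·2 = 2.52 bits/symbol.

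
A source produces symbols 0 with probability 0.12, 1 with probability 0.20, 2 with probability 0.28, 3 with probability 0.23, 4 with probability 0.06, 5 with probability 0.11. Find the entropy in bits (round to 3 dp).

H = −Σ pᵢ log₂ pᵢ.
−0.12·log₂(0.12) = 0.3671
−0.20·log₂(0.20) = 0.4644
−0.28·log₂(0.28) = 0.5142
−0.23·log₂(0.23) = 0.4877
−0.06·log₂(0.06) = 0.2435
−0.11·log₂(0.11) = 0.3503
Sum ≈ 2.4272 → 2.427 bits.

2.427 bits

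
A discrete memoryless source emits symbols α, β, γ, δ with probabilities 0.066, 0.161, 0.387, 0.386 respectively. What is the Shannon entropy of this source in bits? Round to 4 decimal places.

1.7432 bits

H = −Σ pᵢ log₂ pᵢ.
−0.066·log₂(0.066) = 0.2588
−0.161·log₂(0.161) = 0.4242
−0.387·log₂(0.387) = 0.5300
−0.386·log₂(0.386) = 0.5301
Sum ≈ 1.7432 → 1.7432 bits.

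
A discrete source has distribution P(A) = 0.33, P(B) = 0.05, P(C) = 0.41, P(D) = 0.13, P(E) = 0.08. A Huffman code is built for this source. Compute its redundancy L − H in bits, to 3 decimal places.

Entropy H = −Σ p log₂ p ≈ 1.9455 bits.
Huffman merges: 1/20+2/25→13/100; 13/100+13/100→13/50; 13/50+33/100→59/100; 41/100+59/100→1. L = 99/50 ≈ 1.9800.
L − H = 1.9800 − 1.9455 = 0.035 bits.

0.035 bits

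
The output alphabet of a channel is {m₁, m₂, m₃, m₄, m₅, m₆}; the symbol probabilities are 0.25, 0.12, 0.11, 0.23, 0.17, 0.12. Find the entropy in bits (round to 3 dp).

H = −Σ pᵢ log₂ pᵢ.
−0.25·log₂(0.25) = 0.5000
−0.12·log₂(0.12) = 0.3671
−0.11·log₂(0.11) = 0.3503
−0.23·log₂(0.23) = 0.4877
−0.17·log₂(0.17) = 0.4346
−0.12·log₂(0.12) = 0.3671
Sum ≈ 2.5067 → 2.507 bits.

2.507 bits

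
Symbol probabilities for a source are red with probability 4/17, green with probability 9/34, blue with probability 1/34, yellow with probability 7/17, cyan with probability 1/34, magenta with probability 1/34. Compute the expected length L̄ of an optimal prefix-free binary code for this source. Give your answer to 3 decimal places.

2.059 bits/symbol

Repeatedly combine the two least-probable nodes; the expected code length is the sum of the merged weights.
merge 1/34 + 1/34 → 1/17
merge 1/34 + 1/17 → 3/34
merge 3/34 + 4/17 → 11/34
merge 9/34 + 11/34 → 10/17
merge 7/17 + 10/17 → 1
L = 1/17 + 3/34 + 11/34 + 10/17 + 1 = 35/17 ≈ 2.059 bits/symbol.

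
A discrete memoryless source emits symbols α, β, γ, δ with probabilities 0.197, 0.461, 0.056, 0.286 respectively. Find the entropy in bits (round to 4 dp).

1.7261 bits

H = −Σ pᵢ log₂ pᵢ.
−0.197·log₂(0.197) = 0.4617
−0.461·log₂(0.461) = 0.5150
−0.056·log₂(0.056) = 0.2329
−0.286·log₂(0.286) = 0.5165
Sum ≈ 1.7261 → 1.7261 bits.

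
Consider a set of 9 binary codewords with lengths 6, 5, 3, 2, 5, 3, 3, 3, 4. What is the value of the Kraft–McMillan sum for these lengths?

With common denominator 2^6 = 64: Σ 2^(−ℓᵢ) = 1/64 + 2/64 + 8/64 + 16/64 + 2/64 + 8/64 + 8/64 + 8/64 + 4/64 = 57/64 = 0.890625.

0.890625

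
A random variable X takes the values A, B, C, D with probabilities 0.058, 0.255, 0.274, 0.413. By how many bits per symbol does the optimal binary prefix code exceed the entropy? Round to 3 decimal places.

Entropy H = −Σ p log₂ p ≈ 1.7796 bits.
Huffman merges: 29/500+51/200→313/1000; 137/500+313/1000→587/1000; 413/1000+587/1000→1. L = 19/10 ≈ 1.9000.
L − H = 1.9000 − 1.7796 = 0.120 bits.

0.120 bits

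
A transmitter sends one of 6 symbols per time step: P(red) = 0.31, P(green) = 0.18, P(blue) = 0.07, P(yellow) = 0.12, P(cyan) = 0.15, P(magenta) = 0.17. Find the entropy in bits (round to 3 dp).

2.450 bits

H = −Σ pᵢ log₂ pᵢ.
−0.31·log₂(0.31) = 0.5238
−0.18·log₂(0.18) = 0.4453
−0.07·log₂(0.07) = 0.2686
−0.12·log₂(0.12) = 0.3671
−0.15·log₂(0.15) = 0.4105
−0.17·log₂(0.17) = 0.4346
Sum ≈ 2.4499 → 2.450 bits.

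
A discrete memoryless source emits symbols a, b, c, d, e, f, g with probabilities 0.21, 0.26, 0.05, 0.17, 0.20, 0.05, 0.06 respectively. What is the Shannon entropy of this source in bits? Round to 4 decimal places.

2.5528 bits

H = −Σ pᵢ log₂ pᵢ.
−0.21·log₂(0.21) = 0.4728
−0.26·log₂(0.26) = 0.5053
−0.05·log₂(0.05) = 0.2161
−0.17·log₂(0.17) = 0.4346
−0.20·log₂(0.20) = 0.4644
−0.05·log₂(0.05) = 0.2161
−0.06·log₂(0.06) = 0.2435
Sum ≈ 2.5528 → 2.5528 bits.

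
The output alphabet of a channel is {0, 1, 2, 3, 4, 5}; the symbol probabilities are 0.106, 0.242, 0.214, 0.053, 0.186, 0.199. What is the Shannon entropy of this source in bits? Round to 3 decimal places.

2.454 bits

H = −Σ pᵢ log₂ pᵢ.
−0.106·log₂(0.106) = 0.3432
−0.242·log₂(0.242) = 0.4954
−0.214·log₂(0.214) = 0.4760
−0.053·log₂(0.053) = 0.2246
−0.186·log₂(0.186) = 0.4514
−0.199·log₂(0.199) = 0.4635
Sum ≈ 2.4540 → 2.454 bits.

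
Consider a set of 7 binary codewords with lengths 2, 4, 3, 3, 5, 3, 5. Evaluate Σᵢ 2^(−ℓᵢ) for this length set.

With common denominator 2^5 = 32: Σ 2^(−ℓᵢ) = 8/32 + 2/32 + 4/32 + 4/32 + 1/32 + 4/32 + 1/32 = 24/32 = 0.75.

0.75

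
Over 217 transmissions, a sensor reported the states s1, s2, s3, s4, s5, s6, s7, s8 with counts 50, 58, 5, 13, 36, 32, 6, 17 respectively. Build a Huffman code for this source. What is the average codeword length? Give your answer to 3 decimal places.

2.664 bits/symbol

Probabilities are the counts divided by 217.
Repeatedly combine the two least-probable nodes; the expected code length is the sum of the merged weights.
merge 5/217 + 6/217 → 11/217
merge 11/217 + 13/217 → 24/217
merge 17/217 + 24/217 → 41/217
merge 32/217 + 36/217 → 68/217
merge 41/217 + 50/217 → 13/31
merge 58/217 + 68/217 → 18/31
merge 13/31 + 18/31 → 1
L = 11/217 + 24/217 + 41/217 + 68/217 + 13/31 + 18/31 + 1 = 578/217 ≈ 2.664 bits/symbol.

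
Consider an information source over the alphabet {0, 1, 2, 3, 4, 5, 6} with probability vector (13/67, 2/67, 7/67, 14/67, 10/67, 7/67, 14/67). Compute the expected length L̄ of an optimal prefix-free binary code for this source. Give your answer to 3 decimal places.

Repeatedly combine the two least-probable nodes; the expected code length is the sum of the merged weights.
merge 2/67 + 7/67 → 9/67
merge 7/67 + 9/67 → 16/67
merge 10/67 + 13/67 → 23/67
merge 14/67 + 14/67 → 28/67
merge 16/67 + 23/67 → 39/67
merge 28/67 + 39/67 → 1
L = 9/67 + 16/67 + 23/67 + 28/67 + 39/67 + 1 = 182/67 ≈ 2.716 bits/symbol.

2.716 bits/symbol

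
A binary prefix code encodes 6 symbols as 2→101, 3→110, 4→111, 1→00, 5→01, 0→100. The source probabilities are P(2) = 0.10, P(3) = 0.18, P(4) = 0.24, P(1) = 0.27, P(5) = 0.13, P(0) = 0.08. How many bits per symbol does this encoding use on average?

L̄ = Σ pᵢ·ℓᵢ = 0.10·3 + 0.18·3 + 0.24·3 + 0.27·2 + 0.13·2 + 0.08·3 = 2.6 bits/symbol.

2.6 bits/symbol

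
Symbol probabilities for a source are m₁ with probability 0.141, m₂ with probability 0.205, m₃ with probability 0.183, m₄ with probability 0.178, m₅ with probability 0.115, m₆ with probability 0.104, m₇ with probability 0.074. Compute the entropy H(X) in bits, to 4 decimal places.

2.7352 bits

H = −Σ pᵢ log₂ pᵢ.
−0.141·log₂(0.141) = 0.3985
−0.205·log₂(0.205) = 0.4687
−0.183·log₂(0.183) = 0.4484
−0.178·log₂(0.178) = 0.4432
−0.115·log₂(0.115) = 0.3588
−0.104·log₂(0.104) = 0.3396
−0.074·log₂(0.074) = 0.2780
Sum ≈ 2.7352 → 2.7352 bits.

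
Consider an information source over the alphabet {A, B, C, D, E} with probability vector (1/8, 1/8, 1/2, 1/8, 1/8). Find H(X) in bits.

Each probability is a power of 1/2, so log₂(1/p) is an integer.
H = Σ p·log₂(1/p) = 1/8·3 + 1/8·3 + 1/2·1 + 1/8·3 + 1/8·3 = 2 bits.

2 bits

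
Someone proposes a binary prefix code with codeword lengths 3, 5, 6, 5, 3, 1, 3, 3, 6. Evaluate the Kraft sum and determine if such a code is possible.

With common denominator 2^6 = 64: Σ 2^(−ℓᵢ) = 8/64 + 2/64 + 1/64 + 2/64 + 8/64 + 32/64 + 8/64 + 8/64 + 1/64 = 70/64 = 1.09375.
Kraft's inequality requires Σ ≤ 1; here Σ = 1.09375 > 1, so no such prefix code exists.

1.09375; no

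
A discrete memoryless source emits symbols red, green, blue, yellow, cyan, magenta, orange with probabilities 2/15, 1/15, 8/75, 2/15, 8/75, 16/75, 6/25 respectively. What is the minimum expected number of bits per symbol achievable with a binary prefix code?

2.72 bits/symbol

Repeatedly combine the two least-probable nodes; the expected code length is the sum of the merged weights.
merge 1/15 + 8/75 → 13/75
merge 8/75 + 2/15 → 6/25
merge 2/15 + 13/75 → 23/75
merge 16/75 + 6/25 → 34/75
merge 6/25 + 23/75 → 41/75
merge 34/75 + 41/75 → 1
L = 13/75 + 6/25 + 23/75 + 34/75 + 41/75 + 1 = 68/25 = 2.72 bits/symbol.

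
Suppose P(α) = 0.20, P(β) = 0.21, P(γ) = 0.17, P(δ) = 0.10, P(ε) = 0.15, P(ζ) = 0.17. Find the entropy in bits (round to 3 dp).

H = −Σ pᵢ log₂ pᵢ.
−0.20·log₂(0.20) = 0.4644
−0.21·log₂(0.21) = 0.4728
−0.17·log₂(0.17) = 0.4346
−0.10·log₂(0.10) = 0.3322
−0.15·log₂(0.15) = 0.4105
−0.17·log₂(0.17) = 0.4346
Sum ≈ 2.5491 → 2.549 bits.

2.549 bits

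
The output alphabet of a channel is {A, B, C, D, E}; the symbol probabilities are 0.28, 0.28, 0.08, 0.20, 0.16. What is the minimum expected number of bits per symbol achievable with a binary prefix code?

2.24 bits/symbol

Repeatedly combine the two least-probable nodes; the expected code length is the sum of the merged weights.
merge 2/25 + 4/25 → 6/25
merge 1/5 + 6/25 → 11/25
merge 7/25 + 7/25 → 14/25
merge 11/25 + 14/25 → 1
L = 6/25 + 11/25 + 14/25 + 1 = 56/25 = 2.24 bits/symbol.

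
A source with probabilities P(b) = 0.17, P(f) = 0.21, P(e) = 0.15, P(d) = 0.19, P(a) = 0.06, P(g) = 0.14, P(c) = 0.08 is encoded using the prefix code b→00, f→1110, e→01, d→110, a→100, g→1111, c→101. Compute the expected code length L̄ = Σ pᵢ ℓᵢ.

3.03 bits/symbol

L̄ = Σ pᵢ·ℓᵢ = 0.17·2 + 0.21·4 + 0.15·2 + 0.19·3 + 0.06·3 + 0.14·4 + 0.08·3 = 3.03 bits/symbol.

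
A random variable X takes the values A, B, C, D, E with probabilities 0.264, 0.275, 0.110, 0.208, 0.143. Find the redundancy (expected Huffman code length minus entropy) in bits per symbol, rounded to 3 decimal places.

0.011 bits

Entropy H = −Σ p log₂ p ≈ 2.2422 bits.
Huffman merges: 11/100+143/1000→253/1000; 26/125+253/1000→461/1000; 33/125+11/40→539/1000; 461/1000+539/1000→1. L = 2253/1000 ≈ 2.2530.
L − H = 2.2530 − 2.2422 = 0.011 bits.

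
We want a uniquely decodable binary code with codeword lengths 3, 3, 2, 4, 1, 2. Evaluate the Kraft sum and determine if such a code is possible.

1.3125; no

With common denominator 2^4 = 16: Σ 2^(−ℓᵢ) = 2/16 + 2/16 + 4/16 + 1/16 + 8/16 + 4/16 = 21/16 = 1.3125.
Kraft's inequality requires Σ ≤ 1; here Σ = 1.3125 > 1, so no such prefix code exists.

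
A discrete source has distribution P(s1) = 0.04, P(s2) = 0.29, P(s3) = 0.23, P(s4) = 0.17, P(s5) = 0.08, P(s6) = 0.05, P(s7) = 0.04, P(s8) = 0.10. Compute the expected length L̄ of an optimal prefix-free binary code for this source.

Repeatedly combine the two least-probable nodes; the expected code length is the sum of the merged weights.
merge 1/25 + 1/25 → 2/25
merge 1/20 + 2/25 → 13/100
merge 2/25 + 1/10 → 9/50
merge 13/100 + 17/100 → 3/10
merge 9/50 + 23/100 → 41/100
merge 29/100 + 3/10 → 59/100
merge 41/100 + 59/100 → 1
L = 2/25 + 13/100 + 9/50 + 3/10 + 41/100 + 59/100 + 1 = 269/100 = 2.69 bits/symbol.

2.69 bits/symbol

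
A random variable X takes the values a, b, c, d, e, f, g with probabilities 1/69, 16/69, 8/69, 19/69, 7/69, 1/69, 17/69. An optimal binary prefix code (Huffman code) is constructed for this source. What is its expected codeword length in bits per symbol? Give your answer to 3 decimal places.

Repeatedly combine the two least-probable nodes; the expected code length is the sum of the merged weights.
merge 1/69 + 1/69 → 2/69
merge 2/69 + 7/69 → 3/23
merge 8/69 + 3/23 → 17/69
merge 16/69 + 17/69 → 11/23
merge 17/69 + 19/69 → 12/23
merge 11/23 + 12/23 → 1
L = 2/69 + 3/23 + 17/69 + 11/23 + 12/23 + 1 = 166/69 ≈ 2.406 bits/symbol.

2.406 bits/symbol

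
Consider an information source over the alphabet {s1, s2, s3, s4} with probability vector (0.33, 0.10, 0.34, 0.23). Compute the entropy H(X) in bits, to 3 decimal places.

H = −Σ pᵢ log₂ pᵢ.
−0.33·log₂(0.33) = 0.5278
−0.10·log₂(0.10) = 0.3322
−0.34·log₂(0.34) = 0.5292
−0.23·log₂(0.23) = 0.4877
Sum ≈ 1.8769 → 1.877 bits.

1.877 bits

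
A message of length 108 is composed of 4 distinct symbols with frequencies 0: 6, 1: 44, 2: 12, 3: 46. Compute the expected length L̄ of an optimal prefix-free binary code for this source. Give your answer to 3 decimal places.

1.741 bits/symbol

Probabilities are the counts divided by 108.
Repeatedly combine the two least-probable nodes; the expected code length is the sum of the merged weights.
merge 1/18 + 1/9 → 1/6
merge 1/6 + 11/27 → 31/54
merge 23/54 + 31/54 → 1
L = 1/6 + 31/54 + 1 = 47/27 ≈ 1.741 bits/symbol.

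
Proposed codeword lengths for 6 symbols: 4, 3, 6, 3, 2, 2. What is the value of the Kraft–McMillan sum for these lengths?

0.828125

With common denominator 2^6 = 64: Σ 2^(−ℓᵢ) = 4/64 + 8/64 + 1/64 + 8/64 + 16/64 + 16/64 = 53/64 = 0.828125.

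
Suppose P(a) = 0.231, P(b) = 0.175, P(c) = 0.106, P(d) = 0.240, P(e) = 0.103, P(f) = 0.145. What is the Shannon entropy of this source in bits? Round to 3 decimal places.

2.507 bits

H = −Σ pᵢ log₂ pᵢ.
−0.231·log₂(0.231) = 0.4883
−0.175·log₂(0.175) = 0.4401
−0.106·log₂(0.106) = 0.3432
−0.240·log₂(0.240) = 0.4941
−0.103·log₂(0.103) = 0.3378
−0.145·log₂(0.145) = 0.4040
Sum ≈ 2.5075 → 2.507 bits.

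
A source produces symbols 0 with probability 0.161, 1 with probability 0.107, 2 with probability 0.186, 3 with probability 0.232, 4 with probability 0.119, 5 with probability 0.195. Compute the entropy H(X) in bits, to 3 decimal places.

2.535 bits

H = −Σ pᵢ log₂ pᵢ.
−0.161·log₂(0.161) = 0.4242
−0.107·log₂(0.107) = 0.3450
−0.186·log₂(0.186) = 0.4514
−0.232·log₂(0.232) = 0.4890
−0.119·log₂(0.119) = 0.3654
−0.195·log₂(0.195) = 0.4599
Sum ≈ 2.5349 → 2.535 bits.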